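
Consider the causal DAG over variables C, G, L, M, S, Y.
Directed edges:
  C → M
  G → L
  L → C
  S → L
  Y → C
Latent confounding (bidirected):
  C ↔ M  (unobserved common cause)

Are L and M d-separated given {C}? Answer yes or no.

No — L and M are d-connected given {C}.

Bayes-Ball from L | {C} reaches {G,M,S,Y}.
M ∈ reach(L|{C}) ⇒ L ⊥̸ M | {C}.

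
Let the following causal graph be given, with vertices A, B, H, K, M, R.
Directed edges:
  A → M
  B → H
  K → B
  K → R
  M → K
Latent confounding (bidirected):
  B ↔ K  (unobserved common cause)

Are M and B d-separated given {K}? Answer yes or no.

Bayes-Ball from M | {K} reaches {A,B,H}.
B ∈ reach(M|{K}) ⇒ M ⊥̸ B | {K}.

No — M and B are d-connected given {K}.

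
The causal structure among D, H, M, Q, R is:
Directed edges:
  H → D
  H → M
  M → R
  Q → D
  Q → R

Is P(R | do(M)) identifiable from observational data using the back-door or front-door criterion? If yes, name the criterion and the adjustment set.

desc(M)\{M}={R}; candidates ⊆ {D,H,Q}.
∅: M⊥R given ∅ in G with M→· removed — back-door holds.
P(R|do(M)) = P(R|M) — no adjustment needed.

P(R|do(M)): backdoor, adjust for ∅.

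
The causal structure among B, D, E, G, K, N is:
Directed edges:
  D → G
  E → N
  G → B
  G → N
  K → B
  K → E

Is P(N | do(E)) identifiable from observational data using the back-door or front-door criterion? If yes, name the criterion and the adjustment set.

desc(E)\{E}={N}; candidates ⊆ {B,D,G,K}.
∅: E⊥N given ∅ in G with E→· removed — back-door holds.
P(N|do(E)) = P(N|E) — no adjustment needed.

P(N|do(E)): backdoor, adjust for ∅.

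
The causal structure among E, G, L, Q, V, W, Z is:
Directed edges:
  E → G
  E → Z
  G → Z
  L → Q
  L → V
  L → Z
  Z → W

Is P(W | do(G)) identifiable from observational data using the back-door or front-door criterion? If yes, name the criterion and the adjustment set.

P(W|do(G)): backdoor, adjust for {E}.

desc(G)\{G}={W,Z}; candidates ⊆ {E,L,Q,V}.
size 0: {}; under {} G still reaches {E,W,Z} ∋ W.
{E}: G⊥W given {E} in G with G→· removed — back-door holds.
P(W|do(G)) = Σ_{E} P(W|G,E)·P(E).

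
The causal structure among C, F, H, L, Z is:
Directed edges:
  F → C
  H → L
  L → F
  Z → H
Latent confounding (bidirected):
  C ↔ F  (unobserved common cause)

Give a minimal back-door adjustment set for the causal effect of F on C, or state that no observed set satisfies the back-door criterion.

desc(F)\{F}={C}; candidates ⊆ {H,L,Z}.
F↔C: latent back-door arc(s) into F.
size 0: {}; under {} F still reaches {C,H,L,Z} ∋ C.
size 1: {H}, {L}, {Z}; under {H} F still reaches {C,L} ∋ C.
size 2: {H,L}, {H,Z}, {L,Z}; under {H,L} F still reaches {C} ∋ C.
F↔C cannot be blocked by any observed set — no back-door set.

F→C: no observed back-door set.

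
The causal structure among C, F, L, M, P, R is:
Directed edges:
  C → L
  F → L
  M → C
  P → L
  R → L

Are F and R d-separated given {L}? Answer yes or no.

No — F and R are d-connected given {L}.

Bayes-Ball from F | {L} reaches {C,M,P,R}.
R ∈ reach(F|{L}) ⇒ F ⊥̸ R | {L}.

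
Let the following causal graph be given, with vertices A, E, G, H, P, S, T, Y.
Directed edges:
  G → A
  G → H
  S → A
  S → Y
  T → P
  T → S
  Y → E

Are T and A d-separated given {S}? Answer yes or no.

Yes — T ⊥ A | {S}.

Bayes-Ball from T | {S} reaches {P}.
A ∉ reach(T|{S}) ⇒ T ⊥ A | {S}.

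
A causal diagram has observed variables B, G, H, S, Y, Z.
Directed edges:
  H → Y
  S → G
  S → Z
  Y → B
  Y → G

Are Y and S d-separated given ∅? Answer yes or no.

Bayes-Ball from Y | ∅ reaches {B,G,H}.
S ∉ reach(Y|∅) ⇒ Y ⊥ S | ∅.

Yes — Y ⊥ S | ∅.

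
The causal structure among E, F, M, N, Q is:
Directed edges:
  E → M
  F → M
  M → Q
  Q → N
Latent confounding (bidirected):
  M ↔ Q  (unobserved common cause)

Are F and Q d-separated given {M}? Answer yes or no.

Bayes-Ball from F | {M} reaches {E,N,Q}.
Q ∈ reach(F|{M}) ⇒ F ⊥̸ Q | {M}.

No — F and Q are d-connected given {M}.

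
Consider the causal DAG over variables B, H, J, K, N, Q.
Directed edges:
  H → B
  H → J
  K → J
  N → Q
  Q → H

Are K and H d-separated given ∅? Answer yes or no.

Yes — K ⊥ H | ∅.

Bayes-Ball from K | ∅ reaches {J}.
H ∉ reach(K|∅) ⇒ K ⊥ H | ∅.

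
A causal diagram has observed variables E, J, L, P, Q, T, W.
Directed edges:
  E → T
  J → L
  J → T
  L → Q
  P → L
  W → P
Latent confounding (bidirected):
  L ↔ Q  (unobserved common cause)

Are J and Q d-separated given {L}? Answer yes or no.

No — J and Q are d-connected given {L}.

Bayes-Ball from J | {L} reaches {P,Q,T,W}.
Q ∈ reach(J|{L}) ⇒ J ⊥̸ Q | {L}.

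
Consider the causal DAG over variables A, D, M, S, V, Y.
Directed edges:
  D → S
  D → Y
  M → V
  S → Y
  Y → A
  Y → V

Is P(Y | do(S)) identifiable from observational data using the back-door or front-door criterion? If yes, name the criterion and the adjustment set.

desc(S)\{S}={A,V,Y}; candidates ⊆ {D,M}.
size 0: {}; under {} S still reaches {A,D,V,Y} ∋ Y.
{D}: S⊥Y given {D} in G with S→· removed — back-door holds.
P(Y|do(S)) = Σ_{D} P(Y|S,D)·P(D).

P(Y|do(S)): backdoor, adjust for {D}.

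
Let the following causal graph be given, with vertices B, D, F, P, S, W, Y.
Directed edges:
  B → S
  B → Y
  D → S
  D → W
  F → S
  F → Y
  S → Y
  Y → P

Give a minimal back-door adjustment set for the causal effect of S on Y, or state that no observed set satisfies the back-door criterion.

desc(S)\{S}={P,Y}; candidates ⊆ {B,D,F,W}.
size 0: {}; under {} S still reaches {B,D,F,P,W,Y} ∋ Y.
size 1: {B}, {D}, {F} …(+1); under {B} S still reaches {D,F,P,W,Y} ∋ Y.
{B,F}: S⊥Y given {B,F} in G with S→· removed — back-door holds.

S→Y: minimal back-door set {B, F}.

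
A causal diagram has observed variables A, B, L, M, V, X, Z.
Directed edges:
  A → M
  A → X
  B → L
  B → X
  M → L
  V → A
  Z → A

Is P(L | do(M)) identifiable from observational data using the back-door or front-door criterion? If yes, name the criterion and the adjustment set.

desc(M)\{M}={L}; candidates ⊆ {A,B,V,X,Z}.
∅: M⊥L given ∅ in G with M→· removed — back-door holds.
P(L|do(M)) = P(L|M) — no adjustment needed.

P(L|do(M)): backdoor, adjust for ∅.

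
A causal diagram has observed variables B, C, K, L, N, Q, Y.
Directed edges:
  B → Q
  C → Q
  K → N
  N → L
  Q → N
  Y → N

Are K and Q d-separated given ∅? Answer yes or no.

Yes — K ⊥ Q | ∅.

Bayes-Ball from K | ∅ reaches {L,N}.
Q ∉ reach(K|∅) ⇒ K ⊥ Q | ∅.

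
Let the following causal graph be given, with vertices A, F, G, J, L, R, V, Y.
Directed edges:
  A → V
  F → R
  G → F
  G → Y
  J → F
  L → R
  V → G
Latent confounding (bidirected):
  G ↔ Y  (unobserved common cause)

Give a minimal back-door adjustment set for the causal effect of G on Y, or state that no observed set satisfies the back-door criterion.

desc(G)\{G}={F,R,Y}; candidates ⊆ {A,J,L,V}.
G↔Y: latent back-door arc(s) into G.
size 0: {}; under {} G still reaches {A,V,Y} ∋ Y.
size 1: {A}, {J}, {L} …(+1); under {A} G still reaches {V,Y} ∋ Y.
size 2: {A,J}, {A,L}, {A,V} …(+3); under {A,J} G still reaches {V,Y} ∋ Y.
G↔Y cannot be blocked by any observed set — no back-door set.

G→Y: no observed back-door set.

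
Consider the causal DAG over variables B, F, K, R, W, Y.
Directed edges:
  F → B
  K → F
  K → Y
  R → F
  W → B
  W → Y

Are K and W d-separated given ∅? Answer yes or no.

Bayes-Ball from K | ∅ reaches {B,F,Y}.
W ∉ reach(K|∅) ⇒ K ⊥ W | ∅.

Yes — K ⊥ W | ∅.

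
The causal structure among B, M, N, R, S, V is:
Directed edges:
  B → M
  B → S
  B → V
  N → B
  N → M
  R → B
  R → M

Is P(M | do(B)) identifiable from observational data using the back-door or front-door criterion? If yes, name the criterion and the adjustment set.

P(M|do(B)): backdoor, adjust for {N, R}.

desc(B)\{B}={M,S,V}; candidates ⊆ {N,R}.
size 0: {}; under {} B still reaches {M,N,R} ∋ M.
size 1: {N}, {R}; under {N} B still reaches {M,R} ∋ M.
{N,R}: B⊥M given {N,R} in G with B→· removed — back-door holds.
P(M|do(B)) = Σ_{N,R} P(M|B,N,R)·P(N,R).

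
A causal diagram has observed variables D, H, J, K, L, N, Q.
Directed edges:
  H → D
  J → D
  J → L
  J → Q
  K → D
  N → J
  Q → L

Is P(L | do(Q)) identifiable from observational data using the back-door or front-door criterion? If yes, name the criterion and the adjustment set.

desc(Q)\{Q}={L}; candidates ⊆ {D,H,J,K,N}.
size 0: {}; under {} Q still reaches {D,J,L,N} ∋ L.
{J}: Q⊥L given {J} in G with Q→· removed — back-door holds.
P(L|do(Q)) = Σ_{J} P(L|Q,J)·P(J).

P(L|do(Q)): backdoor, adjust for {J}.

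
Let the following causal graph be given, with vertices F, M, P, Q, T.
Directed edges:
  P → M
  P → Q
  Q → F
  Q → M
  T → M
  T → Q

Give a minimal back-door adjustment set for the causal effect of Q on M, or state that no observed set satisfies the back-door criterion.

desc(Q)\{Q}={F,M}; candidates ⊆ {P,T}.
size 0: {}; under {} Q still reaches {M,P,T} ∋ M.
size 1: {P}, {T}; under {P} Q still reaches {M,T} ∋ M.
{P,T}: Q⊥M given {P,T} in G with Q→· removed — back-door holds.

Q→M: minimal back-door set {P, T}.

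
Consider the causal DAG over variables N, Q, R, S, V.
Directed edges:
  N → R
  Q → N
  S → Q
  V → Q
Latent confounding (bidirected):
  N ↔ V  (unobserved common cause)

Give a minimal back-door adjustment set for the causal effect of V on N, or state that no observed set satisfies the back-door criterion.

desc(V)\{V}={N,Q,R}; candidates ⊆ {S}.
V↔N: latent back-door arc(s) into V.
size 0: {}; under {} V still reaches {N,R} ∋ N.
size 1: {S}; under {S} V still reaches {N,R} ∋ N.
V↔N cannot be blocked by any observed set — no back-door set.

V→N: no observed back-door set.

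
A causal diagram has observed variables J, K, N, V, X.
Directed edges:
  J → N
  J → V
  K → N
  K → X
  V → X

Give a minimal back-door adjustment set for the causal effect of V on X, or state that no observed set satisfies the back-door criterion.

desc(V)\{V}={X}; candidates ⊆ {J,K,N}.
∅: V⊥X given ∅ in G with V→· removed — back-door holds.

V→X: minimal back-door set ∅.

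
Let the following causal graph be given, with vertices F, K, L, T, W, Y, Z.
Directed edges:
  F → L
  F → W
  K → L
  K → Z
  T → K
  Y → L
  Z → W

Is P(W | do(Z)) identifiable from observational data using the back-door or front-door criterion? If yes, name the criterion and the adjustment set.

desc(Z)\{Z}={W}; candidates ⊆ {F,K,L,T,Y}.
∅: Z⊥W given ∅ in G with Z→· removed — back-door holds.
P(W|do(Z)) = P(W|Z) — no adjustment needed.

P(W|do(Z)): backdoor, adjust for ∅.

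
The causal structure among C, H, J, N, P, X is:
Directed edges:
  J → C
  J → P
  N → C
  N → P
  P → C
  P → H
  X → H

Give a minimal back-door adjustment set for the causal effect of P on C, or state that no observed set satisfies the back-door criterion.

P→C: minimal back-door set {J, N}.

desc(P)\{P}={C,H}; candidates ⊆ {J,N,X}.
size 0: {}; under {} P still reaches {C,J,N} ∋ C.
size 1: {J}, {N}, {X}; under {J} P still reaches {C,N} ∋ C.
{J,N}: P⊥C given {J,N} in G with P→· removed — back-door holds.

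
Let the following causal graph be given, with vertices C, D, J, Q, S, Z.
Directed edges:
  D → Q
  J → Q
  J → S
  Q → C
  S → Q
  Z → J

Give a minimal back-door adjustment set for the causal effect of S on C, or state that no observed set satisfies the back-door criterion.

S→C: minimal back-door set {J}.

desc(S)\{S}={C,Q}; candidates ⊆ {D,J,Z}.
size 0: {}; under {} S still reaches {C,J,Q,Z} ∋ C.
{J}: S⊥C given {J} in G with S→· removed — back-door holds.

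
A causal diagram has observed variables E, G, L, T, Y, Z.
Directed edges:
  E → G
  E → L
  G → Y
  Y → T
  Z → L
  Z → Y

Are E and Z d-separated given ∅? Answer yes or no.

Yes — E ⊥ Z | ∅.

Bayes-Ball from E | ∅ reaches {G,L,T,Y}.
Z ∉ reach(E|∅) ⇒ E ⊥ Z | ∅.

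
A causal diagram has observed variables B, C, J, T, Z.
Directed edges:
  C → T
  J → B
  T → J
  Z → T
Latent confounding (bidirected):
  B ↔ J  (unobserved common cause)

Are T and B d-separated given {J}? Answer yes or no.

Bayes-Ball from T | {J} reaches {B,C,Z}.
B ∈ reach(T|{J}) ⇒ T ⊥̸ B | {J}.

No — T and B are d-connected given {J}.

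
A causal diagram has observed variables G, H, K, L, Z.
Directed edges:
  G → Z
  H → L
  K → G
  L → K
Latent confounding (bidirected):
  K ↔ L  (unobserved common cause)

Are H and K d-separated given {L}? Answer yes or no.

No — H and K are d-connected given {L}.

Bayes-Ball from H | {L} reaches {G,K,Z}.
K ∈ reach(H|{L}) ⇒ H ⊥̸ K | {L}.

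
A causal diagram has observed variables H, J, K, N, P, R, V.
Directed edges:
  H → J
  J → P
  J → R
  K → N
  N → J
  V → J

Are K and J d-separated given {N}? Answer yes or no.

Bayes-Ball from K | {N} reaches ∅.
J ∉ reach(K|{N}) ⇒ K ⊥ J | {N}.

Yes — K ⊥ J | {N}.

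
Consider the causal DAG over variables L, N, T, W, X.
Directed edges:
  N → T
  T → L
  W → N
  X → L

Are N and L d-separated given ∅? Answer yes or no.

Bayes-Ball from N | ∅ reaches {L,T,W}.
L ∈ reach(N|∅) ⇒ N ⊥̸ L | ∅.

No — N and L are d-connected given ∅.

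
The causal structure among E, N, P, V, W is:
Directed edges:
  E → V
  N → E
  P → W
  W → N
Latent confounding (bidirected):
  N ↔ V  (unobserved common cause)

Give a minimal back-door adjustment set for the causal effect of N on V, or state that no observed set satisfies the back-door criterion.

desc(N)\{N}={E,V}; candidates ⊆ {P,W}.
N↔V: latent back-door arc(s) into N.
size 0: {}; under {} N still reaches {P,V,W} ∋ V.
size 1: {P}, {W}; under {P} N still reaches {V,W} ∋ V.
size 2: {P,W}; under {P,W} N still reaches {V} ∋ V.
N↔V cannot be blocked by any observed set — no back-door set.

N→V: no observed back-door set.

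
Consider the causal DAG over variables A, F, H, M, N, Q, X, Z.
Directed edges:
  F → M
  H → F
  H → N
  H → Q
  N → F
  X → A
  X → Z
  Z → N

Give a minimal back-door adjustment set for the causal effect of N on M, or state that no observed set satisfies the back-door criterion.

desc(N)\{N}={F,M}; candidates ⊆ {A,H,Q,X,Z}.
size 0: {}; under {} N still reaches {A,F,H,M,Q,X,Z} ∋ M.
{H}: N⊥M given {H} in G with N→· removed — back-door holds.

N→M: minimal back-door set {H}.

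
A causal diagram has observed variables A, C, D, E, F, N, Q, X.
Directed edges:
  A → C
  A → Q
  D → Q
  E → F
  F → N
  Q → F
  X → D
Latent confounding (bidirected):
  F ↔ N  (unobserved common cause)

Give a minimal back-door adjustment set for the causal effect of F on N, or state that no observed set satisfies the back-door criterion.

F→N: no observed back-door set.

desc(F)\{F}={N}; candidates ⊆ {A,C,D,E,Q,X}.
F↔N: latent back-door arc(s) into F.
size 0: {}; under {} F still reaches {A,C,D,E,N,Q,X} ∋ N.
size 1: {A}, {C}, {D} …(+3); under {A} F still reaches {D,E,N,Q,X} ∋ N.
size 2: {A,C}, {A,D}, {A,E} …(+12); under {A,C} F still reaches {D,E,N,Q,X} ∋ N.
F↔N cannot be blocked by any observed set — no back-door set.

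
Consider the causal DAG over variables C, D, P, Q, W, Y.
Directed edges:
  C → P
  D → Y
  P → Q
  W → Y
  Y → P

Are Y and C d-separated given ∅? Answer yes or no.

Yes — Y ⊥ C | ∅.

Bayes-Ball from Y | ∅ reaches {D,P,Q,W}.
C ∉ reach(Y|∅) ⇒ Y ⊥ C | ∅.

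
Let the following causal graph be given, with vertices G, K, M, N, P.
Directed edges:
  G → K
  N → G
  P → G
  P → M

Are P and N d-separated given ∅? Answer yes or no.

Bayes-Ball from P | ∅ reaches {G,K,M}.
N ∉ reach(P|∅) ⇒ P ⊥ N | ∅.

Yes — P ⊥ N | ∅.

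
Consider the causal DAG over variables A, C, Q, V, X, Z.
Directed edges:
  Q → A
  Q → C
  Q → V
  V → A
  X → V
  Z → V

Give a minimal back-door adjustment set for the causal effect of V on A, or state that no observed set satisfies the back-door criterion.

V→A: minimal back-door set {Q}.

desc(V)\{V}={A}; candidates ⊆ {C,Q,X,Z}.
size 0: {}; under {} V still reaches {A,C,Q,X,Z} ∋ A.
{Q}: V⊥A given {Q} in G with V→· removed — back-door holds.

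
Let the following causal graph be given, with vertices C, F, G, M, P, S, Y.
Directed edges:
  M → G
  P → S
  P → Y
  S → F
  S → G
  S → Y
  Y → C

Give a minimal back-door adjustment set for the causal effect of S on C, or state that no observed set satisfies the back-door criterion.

desc(S)\{S}={C,F,G,Y}; candidates ⊆ {M,P}.
size 0: {}; under {} S still reaches {C,P,Y} ∋ C.
{P}: S⊥C given {P} in G with S→· removed — back-door holds.

S→C: minimal back-door set {P}.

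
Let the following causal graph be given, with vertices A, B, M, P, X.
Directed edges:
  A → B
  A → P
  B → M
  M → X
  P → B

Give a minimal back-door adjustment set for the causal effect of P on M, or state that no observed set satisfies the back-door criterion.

desc(P)\{P}={B,M,X}; candidates ⊆ {A}.
size 0: {}; under {} P still reaches {A,B,M,X} ∋ M.
{A}: P⊥M given {A} in G with P→· removed — back-door holds.

P→M: minimal back-door set {A}.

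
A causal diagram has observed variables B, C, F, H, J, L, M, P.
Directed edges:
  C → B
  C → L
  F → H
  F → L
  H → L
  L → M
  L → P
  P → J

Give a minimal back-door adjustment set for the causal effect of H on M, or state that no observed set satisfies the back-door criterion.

desc(H)\{H}={J,L,M,P}; candidates ⊆ {B,C,F}.
size 0: {}; under {} H still reaches {F,J,L,M,P} ∋ M.
{F}: H⊥M given {F} in G with H→· removed — back-door holds.

H→M: minimal back-door set {F}.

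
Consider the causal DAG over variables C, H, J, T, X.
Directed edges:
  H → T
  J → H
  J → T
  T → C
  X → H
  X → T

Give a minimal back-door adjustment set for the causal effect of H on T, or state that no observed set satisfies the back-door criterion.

H→T: minimal back-door set {J, X}.

desc(H)\{H}={C,T}; candidates ⊆ {J,X}.
size 0: {}; under {} H still reaches {C,J,T,X} ∋ T.
size 1: {J}, {X}; under {J} H still reaches {C,T,X} ∋ T.
{J,X}: H⊥T given {J,X} in G with H→· removed — back-door holds.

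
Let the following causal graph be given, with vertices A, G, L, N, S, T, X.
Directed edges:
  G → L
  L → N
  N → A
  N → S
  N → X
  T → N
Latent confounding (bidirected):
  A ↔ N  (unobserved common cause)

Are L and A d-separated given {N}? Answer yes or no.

No — L and A are d-connected given {N}.

Bayes-Ball from L | {N} reaches {A,G,T}.
A ∈ reach(L|{N}) ⇒ L ⊥̸ A | {N}.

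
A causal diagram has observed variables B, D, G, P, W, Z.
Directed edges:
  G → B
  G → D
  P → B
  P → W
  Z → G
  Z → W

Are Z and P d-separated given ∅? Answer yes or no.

Yes — Z ⊥ P | ∅.

Bayes-Ball from Z | ∅ reaches {B,D,G,W}.
P ∉ reach(Z|∅) ⇒ Z ⊥ P | ∅.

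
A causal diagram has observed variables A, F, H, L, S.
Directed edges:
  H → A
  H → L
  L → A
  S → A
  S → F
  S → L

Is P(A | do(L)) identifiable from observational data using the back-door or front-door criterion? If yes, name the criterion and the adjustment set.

desc(L)\{L}={A}; candidates ⊆ {F,H,S}.
size 0: {}; under {} L still reaches {A,F,H,S} ∋ A.
size 1: {F}, {H}, {S}; under {F} L still reaches {A,H,S} ∋ A.
{H,S}: L⊥A given {H,S} in G with L→· removed — back-door holds.
P(A|do(L)) = Σ_{H,S} P(A|L,H,S)·P(H,S).

P(A|do(L)): backdoor, adjust for {H, S}.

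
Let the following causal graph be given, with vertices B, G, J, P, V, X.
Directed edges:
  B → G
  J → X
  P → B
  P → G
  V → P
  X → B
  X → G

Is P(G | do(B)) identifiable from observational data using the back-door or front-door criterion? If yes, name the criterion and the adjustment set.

P(G|do(B)): backdoor, adjust for {P, X}.

desc(B)\{B}={G}; candidates ⊆ {J,P,V,X}.
size 0: {}; under {} B still reaches {G,J,P,V,X} ∋ G.
size 1: {J}, {P}, {V} …(+1); under {J} B still reaches {G,P,V,X} ∋ G.
{P,X}: B⊥G given {P,X} in G with B→· removed — back-door holds.
P(G|do(B)) = Σ_{P,X} P(G|B,P,X)·P(P,X).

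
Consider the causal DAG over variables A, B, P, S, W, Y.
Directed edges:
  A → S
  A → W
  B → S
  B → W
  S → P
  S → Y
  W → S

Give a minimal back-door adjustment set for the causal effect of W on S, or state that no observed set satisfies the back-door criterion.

W→S: minimal back-door set {A, B}.

desc(W)\{W}={P,S,Y}; candidates ⊆ {A,B}.
size 0: {}; under {} W still reaches {A,B,P,S,Y} ∋ S.
size 1: {A}, {B}; under {A} W still reaches {B,P,S,Y} ∋ S.
{A,B}: W⊥S given {A,B} in G with W→· removed — back-door holds.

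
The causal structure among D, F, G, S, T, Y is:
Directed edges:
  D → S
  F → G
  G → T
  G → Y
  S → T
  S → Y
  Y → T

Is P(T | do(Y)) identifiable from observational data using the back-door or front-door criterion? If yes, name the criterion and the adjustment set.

P(T|do(Y)): backdoor, adjust for {G, S}.

desc(Y)\{Y}={T}; candidates ⊆ {D,F,G,S}.
size 0: {}; under {} Y still reaches {D,F,G,S,T} ∋ T.
size 1: {D}, {F}, {G} …(+1); under {D} Y still reaches {F,G,S,T} ∋ T.
{G,S}: Y⊥T given {G,S} in G with Y→· removed — back-door holds.
P(T|do(Y)) = Σ_{G,S} P(T|Y,G,S)·P(G,S).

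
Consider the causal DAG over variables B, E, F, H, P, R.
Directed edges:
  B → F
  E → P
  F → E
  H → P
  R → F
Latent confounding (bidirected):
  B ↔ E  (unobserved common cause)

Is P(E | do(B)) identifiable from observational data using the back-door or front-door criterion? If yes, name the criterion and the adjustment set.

desc(B)\{B}={E,F,P}; candidates ⊆ {H,R}.
B↔E: latent back-door arc(s) into B.
size 0: {}; under {} B still reaches {E,P} ∋ E.
size 1: {H}, {R}; under {H} B still reaches {E,P} ∋ E.
size 2: {H,R}; under {H,R} B still reaches {E,P} ∋ E.
B↔E cannot be blocked by any observed set — no back-door set.
{F}: (i) intercepts every directed B→E path; (ii) no back-door B→{F}; (iii) {B} blocks every back-door {F}→E. Front-door holds.
P(E|do(B)) = Σ_{F} P(F|B) Σ_{B'} P(E|F,B')P(B').

P(E|do(B)): frontdoor, adjust for {F}.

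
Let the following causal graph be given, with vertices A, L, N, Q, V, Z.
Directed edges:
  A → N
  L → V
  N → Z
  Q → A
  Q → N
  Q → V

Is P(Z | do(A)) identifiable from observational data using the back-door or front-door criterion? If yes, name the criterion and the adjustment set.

desc(A)\{A}={N,Z}; candidates ⊆ {L,Q,V}.
size 0: {}; under {} A still reaches {N,Q,V,Z} ∋ Z.
{Q}: A⊥Z given {Q} in G with A→· removed — back-door holds.
P(Z|do(A)) = Σ_{Q} P(Z|A,Q)·P(Q).

P(Z|do(A)): backdoor, adjust for {Q}.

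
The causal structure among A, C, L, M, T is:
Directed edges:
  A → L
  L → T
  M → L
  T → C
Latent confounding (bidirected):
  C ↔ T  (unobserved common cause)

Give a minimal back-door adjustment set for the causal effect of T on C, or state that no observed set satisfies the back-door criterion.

T→C: no observed back-door set.

desc(T)\{T}={C}; candidates ⊆ {A,L,M}.
T↔C: latent back-door arc(s) into T.
size 0: {}; under {} T still reaches {A,C,L,M} ∋ C.
size 1: {A}, {L}, {M}; under {A} T still reaches {C,L,M} ∋ C.
size 2: {A,L}, {A,M}, {L,M}; under {A,L} T still reaches {C} ∋ C.
T↔C cannot be blocked by any observed set — no back-door set.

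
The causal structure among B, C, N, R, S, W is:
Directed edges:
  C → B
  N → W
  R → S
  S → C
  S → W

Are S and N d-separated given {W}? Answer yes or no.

No — S and N are d-connected given {W}.

Bayes-Ball from S | {W} reaches {B,C,N,R}.
N ∈ reach(S|{W}) ⇒ S ⊥̸ N | {W}.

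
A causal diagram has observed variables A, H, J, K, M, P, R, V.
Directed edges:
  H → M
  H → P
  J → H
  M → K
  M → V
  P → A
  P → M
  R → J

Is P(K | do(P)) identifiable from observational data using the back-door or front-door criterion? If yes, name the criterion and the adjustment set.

P(K|do(P)): backdoor, adjust for {H}.

desc(P)\{P}={A,K,M,V}; candidates ⊆ {H,J,R}.
size 0: {}; under {} P still reaches {H,J,K,M,R,V} ∋ K.
{H}: P⊥K given {H} in G with P→· removed — back-door holds.
P(K|do(P)) = Σ_{H} P(K|P,H)·P(H).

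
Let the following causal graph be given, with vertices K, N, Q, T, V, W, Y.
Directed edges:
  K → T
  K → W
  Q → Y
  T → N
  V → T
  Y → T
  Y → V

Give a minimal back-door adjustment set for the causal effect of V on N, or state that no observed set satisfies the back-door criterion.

desc(V)\{V}={N,T}; candidates ⊆ {K,Q,W,Y}.
size 0: {}; under {} V still reaches {N,Q,T,Y} ∋ N.
{Y}: V⊥N given {Y} in G with V→· removed — back-door holds.

V→N: minimal back-door set {Y}.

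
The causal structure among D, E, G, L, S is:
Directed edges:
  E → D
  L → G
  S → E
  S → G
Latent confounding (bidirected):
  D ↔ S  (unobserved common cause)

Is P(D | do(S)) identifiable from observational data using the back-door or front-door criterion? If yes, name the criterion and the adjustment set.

desc(S)\{S}={D,E,G}; candidates ⊆ {L}.
S↔D: latent back-door arc(s) into S.
size 0: {}; under {} S still reaches {D} ∋ D.
size 1: {L}; under {L} S still reaches {D} ∋ D.
S↔D cannot be blocked by any observed set — no back-door set.
{E}: (i) intercepts every directed S→D path; (ii) no back-door S→{E}; (iii) {S} blocks every back-door {E}→D. Front-door holds.
P(D|do(S)) = Σ_{E} P(E|S) Σ_{S'} P(D|E,S')P(S').

P(D|do(S)): frontdoor, adjust for {E}.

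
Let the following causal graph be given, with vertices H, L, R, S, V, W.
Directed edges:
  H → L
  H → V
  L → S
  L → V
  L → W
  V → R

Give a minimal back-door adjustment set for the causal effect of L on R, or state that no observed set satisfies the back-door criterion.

desc(L)\{L}={R,S,V,W}; candidates ⊆ {H}.
size 0: {}; under {} L still reaches {H,R,V} ∋ R.
{H}: L⊥R given {H} in G with L→· removed — back-door holds.

L→R: minimal back-door set {H}.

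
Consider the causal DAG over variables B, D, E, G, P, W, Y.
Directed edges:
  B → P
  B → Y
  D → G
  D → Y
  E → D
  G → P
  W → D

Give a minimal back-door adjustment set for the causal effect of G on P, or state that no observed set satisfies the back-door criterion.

G→P: minimal back-door set ∅.

desc(G)\{G}={P}; candidates ⊆ {B,D,E,W,Y}.
∅: G⊥P given ∅ in G with G→· removed — back-door holds.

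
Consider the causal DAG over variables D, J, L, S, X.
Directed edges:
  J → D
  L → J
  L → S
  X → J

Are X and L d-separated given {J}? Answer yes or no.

No — X and L are d-connected given {J}.

Bayes-Ball from X | {J} reaches {L,S}.
L ∈ reach(X|{J}) ⇒ X ⊥̸ L | {J}.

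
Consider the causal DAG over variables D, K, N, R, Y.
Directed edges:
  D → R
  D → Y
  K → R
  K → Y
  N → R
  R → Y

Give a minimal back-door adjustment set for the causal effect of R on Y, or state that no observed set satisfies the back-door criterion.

R→Y: minimal back-door set {D, K}.

desc(R)\{R}={Y}; candidates ⊆ {D,K,N}.
size 0: {}; under {} R still reaches {D,K,N,Y} ∋ Y.
size 1: {D}, {K}, {N}; under {D} R still reaches {K,N,Y} ∋ Y.
{D,K}: R⊥Y given {D,K} in G with R→· removed — back-door holds.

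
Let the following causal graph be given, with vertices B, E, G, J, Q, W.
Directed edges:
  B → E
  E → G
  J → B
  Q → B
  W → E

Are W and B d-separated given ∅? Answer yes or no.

Bayes-Ball from W | ∅ reaches {E,G}.
B ∉ reach(W|∅) ⇒ W ⊥ B | ∅.

Yes — W ⊥ B | ∅.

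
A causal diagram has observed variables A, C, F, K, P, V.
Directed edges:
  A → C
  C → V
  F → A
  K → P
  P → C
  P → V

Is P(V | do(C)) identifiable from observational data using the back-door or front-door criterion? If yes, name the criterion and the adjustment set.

desc(C)\{C}={V}; candidates ⊆ {A,F,K,P}.
size 0: {}; under {} C still reaches {A,F,K,P,V} ∋ V.
{P}: C⊥V given {P} in G with C→· removed — back-door holds.
P(V|do(C)) = Σ_{P} P(V|C,P)·P(P).

P(V|do(C)): backdoor, adjust for {P}.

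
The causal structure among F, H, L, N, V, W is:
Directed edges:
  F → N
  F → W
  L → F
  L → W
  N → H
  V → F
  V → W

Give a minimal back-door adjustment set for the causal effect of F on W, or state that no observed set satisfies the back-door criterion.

F→W: minimal back-door set {L, V}.

desc(F)\{F}={H,N,W}; candidates ⊆ {L,V}.
size 0: {}; under {} F still reaches {L,V,W} ∋ W.
size 1: {L}, {V}; under {L} F still reaches {V,W} ∋ W.
{L,V}: F⊥W given {L,V} in G with F→· removed — back-door holds.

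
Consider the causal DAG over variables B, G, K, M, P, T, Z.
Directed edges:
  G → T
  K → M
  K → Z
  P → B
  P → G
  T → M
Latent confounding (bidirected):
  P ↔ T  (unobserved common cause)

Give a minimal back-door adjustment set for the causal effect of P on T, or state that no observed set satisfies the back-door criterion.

desc(P)\{P}={B,G,M,T}; candidates ⊆ {K,Z}.
P↔T: latent back-door arc(s) into P.
size 0: {}; under {} P still reaches {M,T} ∋ T.
size 1: {K}, {Z}; under {K} P still reaches {M,T} ∋ T.
size 2: {K,Z}; under {K,Z} P still reaches {M,T} ∋ T.
P↔T cannot be blocked by any observed set — no back-door set.

P→T: no observed back-door set.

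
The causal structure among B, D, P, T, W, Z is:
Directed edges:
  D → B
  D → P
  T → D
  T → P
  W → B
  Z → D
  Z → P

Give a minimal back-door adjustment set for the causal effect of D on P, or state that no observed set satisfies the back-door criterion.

D→P: minimal back-door set {T, Z}.

desc(D)\{D}={B,P}; candidates ⊆ {T,W,Z}.
size 0: {}; under {} D still reaches {P,T,Z} ∋ P.
size 1: {T}, {W}, {Z}; under {T} D still reaches {P,Z} ∋ P.
{T,Z}: D⊥P given {T,Z} in G with D→· removed — back-door holds.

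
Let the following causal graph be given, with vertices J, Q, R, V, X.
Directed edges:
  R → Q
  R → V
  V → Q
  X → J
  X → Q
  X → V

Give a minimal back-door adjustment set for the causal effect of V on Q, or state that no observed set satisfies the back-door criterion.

desc(V)\{V}={Q}; candidates ⊆ {J,R,X}.
size 0: {}; under {} V still reaches {J,Q,R,X} ∋ Q.
size 1: {J}, {R}, {X}; under {J} V still reaches {Q,R,X} ∋ Q.
{R,X}: V⊥Q given {R,X} in G with V→· removed — back-door holds.

V→Q: minimal back-door set {R, X}.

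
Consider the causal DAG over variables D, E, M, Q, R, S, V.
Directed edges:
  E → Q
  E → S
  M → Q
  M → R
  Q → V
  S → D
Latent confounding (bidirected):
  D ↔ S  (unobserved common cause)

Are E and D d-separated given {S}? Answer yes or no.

Bayes-Ball from E | {S} reaches {D,Q,V}.
D ∈ reach(E|{S}) ⇒ E ⊥̸ D | {S}.

No — E and D are d-connected given {S}.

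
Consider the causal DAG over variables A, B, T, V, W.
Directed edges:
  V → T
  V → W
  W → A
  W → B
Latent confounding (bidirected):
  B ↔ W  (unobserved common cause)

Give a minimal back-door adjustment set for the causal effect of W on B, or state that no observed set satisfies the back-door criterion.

desc(W)\{W}={A,B}; candidates ⊆ {T,V}.
W↔B: latent back-door arc(s) into W.
size 0: {}; under {} W still reaches {B,T,V} ∋ B.
size 1: {T}, {V}; under {T} W still reaches {B,V} ∋ B.
size 2: {T,V}; under {T,V} W still reaches {B} ∋ B.
W↔B cannot be blocked by any observed set — no back-door set.

W→B: no observed back-door set.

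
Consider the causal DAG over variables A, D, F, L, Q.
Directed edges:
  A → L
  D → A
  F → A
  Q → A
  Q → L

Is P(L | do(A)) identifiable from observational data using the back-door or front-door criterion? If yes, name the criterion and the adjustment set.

desc(A)\{A}={L}; candidates ⊆ {D,F,Q}.
size 0: {}; under {} A still reaches {D,F,L,Q} ∋ L.
{Q}: A⊥L given {Q} in G with A→· removed — back-door holds.
P(L|do(A)) = Σ_{Q} P(L|A,Q)·P(Q).

P(L|do(A)): backdoor, adjust for {Q}.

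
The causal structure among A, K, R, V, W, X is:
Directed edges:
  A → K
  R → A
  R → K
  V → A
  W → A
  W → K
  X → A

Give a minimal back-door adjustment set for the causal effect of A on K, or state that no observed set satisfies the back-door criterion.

A→K: minimal back-door set {R, W}.

desc(A)\{A}={K}; candidates ⊆ {R,V,W,X}.
size 0: {}; under {} A still reaches {K,R,V,W,X} ∋ K.
size 1: {R}, {V}, {W} …(+1); under {R} A still reaches {K,V,W,X} ∋ K.
{R,W}: A⊥K given {R,W} in G with A→· removed — back-door holds.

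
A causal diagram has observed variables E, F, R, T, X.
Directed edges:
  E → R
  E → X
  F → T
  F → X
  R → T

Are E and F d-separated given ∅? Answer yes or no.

Bayes-Ball from E | ∅ reaches {R,T,X}.
F ∉ reach(E|∅) ⇒ E ⊥ F | ∅.

Yes — E ⊥ F | ∅.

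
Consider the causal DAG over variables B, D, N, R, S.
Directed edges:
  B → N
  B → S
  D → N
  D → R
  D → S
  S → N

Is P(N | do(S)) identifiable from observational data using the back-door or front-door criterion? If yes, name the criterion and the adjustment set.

desc(S)\{S}={N}; candidates ⊆ {B,D,R}.
size 0: {}; under {} S still reaches {B,D,N,R} ∋ N.
size 1: {B}, {D}, {R}; under {B} S still reaches {D,N,R} ∋ N.
{B,D}: S⊥N given {B,D} in G with S→· removed — back-door holds.
P(N|do(S)) = Σ_{B,D} P(N|S,B,D)·P(B,D).

P(N|do(S)): backdoor, adjust for {B, D}.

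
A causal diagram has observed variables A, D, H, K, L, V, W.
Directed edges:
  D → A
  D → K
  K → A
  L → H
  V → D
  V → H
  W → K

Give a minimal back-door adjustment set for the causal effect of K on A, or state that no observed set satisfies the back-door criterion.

desc(K)\{K}={A}; candidates ⊆ {D,H,L,V,W}.
size 0: {}; under {} K still reaches {A,D,H,V,W} ∋ A.
{D}: K⊥A given {D} in G with K→· removed — back-door holds.

K→A: minimal back-door set {D}.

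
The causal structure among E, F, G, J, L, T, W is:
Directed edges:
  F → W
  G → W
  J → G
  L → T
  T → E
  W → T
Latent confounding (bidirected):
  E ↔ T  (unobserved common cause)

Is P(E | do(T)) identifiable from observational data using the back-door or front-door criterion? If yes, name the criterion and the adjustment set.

desc(T)\{T}={E}; candidates ⊆ {F,G,J,L,W}.
T↔E: latent back-door arc(s) into T.
size 0: {}; under {} T still reaches {E,F,G,J,L,W} ∋ E.
size 1: {F}, {G}, {J} …(+2); under {F} T still reaches {E,G,J,L,W} ∋ E.
size 2: {F,G}, {F,J}, {F,L} …(+7); under {F,G} T still reaches {E,L,W} ∋ E.
T↔E cannot be blocked by any observed set — no back-door set.
No mediator lies on a directed T→…→E path.
Neither criterion identifies P(E|do(T)) in this graph.

P(E|do(T)): not identifiable (no BD/FD set).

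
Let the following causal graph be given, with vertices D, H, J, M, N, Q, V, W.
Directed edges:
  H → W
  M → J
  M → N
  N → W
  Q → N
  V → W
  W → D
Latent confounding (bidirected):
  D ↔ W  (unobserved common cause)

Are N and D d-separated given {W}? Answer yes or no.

Bayes-Ball from N | {W} reaches {D,H,J,M,Q,V}.
D ∈ reach(N|{W}) ⇒ N ⊥̸ D | {W}.

No — N and D are d-connected given {W}.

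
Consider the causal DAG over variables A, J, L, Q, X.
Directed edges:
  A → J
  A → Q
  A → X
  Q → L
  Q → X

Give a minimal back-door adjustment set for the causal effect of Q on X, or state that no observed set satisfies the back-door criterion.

desc(Q)\{Q}={L,X}; candidates ⊆ {A,J}.
size 0: {}; under {} Q still reaches {A,J,X} ∋ X.
{A}: Q⊥X given {A} in G with Q→· removed — back-door holds.

Q→X: minimal back-door set {A}.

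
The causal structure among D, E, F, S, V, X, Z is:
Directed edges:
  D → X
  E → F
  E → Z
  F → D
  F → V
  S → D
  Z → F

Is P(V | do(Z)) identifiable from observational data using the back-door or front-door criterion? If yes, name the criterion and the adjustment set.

P(V|do(Z)): backdoor, adjust for {E}.

desc(Z)\{Z}={D,F,V,X}; candidates ⊆ {E,S}.
size 0: {}; under {} Z still reaches {D,E,F,V,X} ∋ V.
{E}: Z⊥V given {E} in G with Z→· removed — back-door holds.
P(V|do(Z)) = Σ_{E} P(V|Z,E)·P(E).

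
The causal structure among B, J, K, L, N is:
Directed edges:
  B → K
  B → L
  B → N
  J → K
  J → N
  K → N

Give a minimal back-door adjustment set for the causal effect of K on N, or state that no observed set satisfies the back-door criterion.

desc(K)\{K}={N}; candidates ⊆ {B,J,L}.
size 0: {}; under {} K still reaches {B,J,L,N} ∋ N.
size 1: {B}, {J}, {L}; under {B} K still reaches {J,N} ∋ N.
{B,J}: K⊥N given {B,J} in G with K→· removed — back-door holds.

K→N: minimal back-door set {B, J}.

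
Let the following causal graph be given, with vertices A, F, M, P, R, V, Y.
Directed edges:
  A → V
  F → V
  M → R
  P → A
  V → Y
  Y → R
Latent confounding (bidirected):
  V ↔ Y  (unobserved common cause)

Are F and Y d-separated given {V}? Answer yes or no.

No — F and Y are d-connected given {V}.

Bayes-Ball from F | {V} reaches {A,P,R,Y}.
Y ∈ reach(F|{V}) ⇒ F ⊥̸ Y | {V}.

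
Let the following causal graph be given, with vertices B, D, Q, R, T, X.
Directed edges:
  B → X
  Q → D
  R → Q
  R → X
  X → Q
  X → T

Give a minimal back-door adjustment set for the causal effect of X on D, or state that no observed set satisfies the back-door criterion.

desc(X)\{X}={D,Q,T}; candidates ⊆ {B,R}.
size 0: {}; under {} X still reaches {B,D,Q,R} ∋ D.
{R}: X⊥D given {R} in G with X→· removed — back-door holds.

X→D: minimal back-door set {R}.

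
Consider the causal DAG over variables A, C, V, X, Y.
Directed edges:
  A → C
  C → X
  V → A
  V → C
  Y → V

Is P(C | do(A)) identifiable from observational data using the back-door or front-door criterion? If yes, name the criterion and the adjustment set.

P(C|do(A)): backdoor, adjust for {V}.

desc(A)\{A}={C,X}; candidates ⊆ {V,Y}.
size 0: {}; under {} A still reaches {C,V,X,Y} ∋ C.
{V}: A⊥C given {V} in G with A→· removed — back-door holds.
P(C|do(A)) = Σ_{V} P(C|A,V)·P(V).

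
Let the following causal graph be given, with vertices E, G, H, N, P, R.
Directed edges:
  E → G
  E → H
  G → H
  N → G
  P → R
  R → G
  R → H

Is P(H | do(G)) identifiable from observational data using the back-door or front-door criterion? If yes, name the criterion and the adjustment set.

P(H|do(G)): backdoor, adjust for {E, R}.

desc(G)\{G}={H}; candidates ⊆ {E,N,P,R}.
size 0: {}; under {} G still reaches {E,H,N,P,R} ∋ H.
size 1: {E}, {N}, {P} …(+1); under {E} G still reaches {H,N,P,R} ∋ H.
{E,R}: G⊥H given {E,R} in G with G→· removed — back-door holds.
P(H|do(G)) = Σ_{E,R} P(H|G,E,R)·P(E,R).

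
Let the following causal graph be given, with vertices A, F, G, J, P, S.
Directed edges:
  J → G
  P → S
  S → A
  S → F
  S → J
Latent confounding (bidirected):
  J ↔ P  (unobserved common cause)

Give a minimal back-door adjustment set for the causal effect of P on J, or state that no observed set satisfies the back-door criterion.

desc(P)\{P}={A,F,G,J,S}; candidates ⊆ {—}.
P↔J: latent back-door arc(s) into P.
size 0: {}; under {} P still reaches {G,J} ∋ J.
P↔J cannot be blocked by any observed set — no back-door set.

P→J: no observed back-door set.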